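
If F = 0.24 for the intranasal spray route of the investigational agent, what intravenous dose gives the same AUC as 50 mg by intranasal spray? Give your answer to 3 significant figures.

D_iv = 12.0 mg

Systemic exposure from an extravascular dose = F × D_ev, so the equivalent IV dose is F × D_ev.
D_iv = F × D_ev = 0.24 × 50 = 12 mg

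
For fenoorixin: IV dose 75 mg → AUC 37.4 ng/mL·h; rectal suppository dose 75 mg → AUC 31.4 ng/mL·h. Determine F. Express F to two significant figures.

F = (AUC_ev / D_ev) / (AUC_iv / D_iv)
  = (31.4/75) / (37.4/75)
  = 0.418667 / 0.498667 = 0.8396

F = 0.84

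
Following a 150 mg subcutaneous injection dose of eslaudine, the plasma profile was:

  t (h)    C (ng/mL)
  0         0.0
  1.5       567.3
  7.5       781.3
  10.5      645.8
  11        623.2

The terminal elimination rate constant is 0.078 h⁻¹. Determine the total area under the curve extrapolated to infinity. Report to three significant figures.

AUC = 14900 ng/mL·h

Trapezoidal AUC_0→11:
  [0→1.5]: (0.0+567.3)/2 × 1.5 = 425.475
  [1.5→7.5]: (567.3+781.3)/2 × 6 = 4045.8
  [7.5→10.5]: (781.3+645.8)/2 × 3 = 2140.65
  [10.5→11]: (645.8+623.2)/2 × 0.5 = 317.25
  Sum = 6929.175 ng/mL·h
Extrapolated tail: C_last / k_e = 623.2 / 0.078 = 7989.744
AUC_0→∞ = 6929.175 + 7989.744 = 14918.919 ng/mL·h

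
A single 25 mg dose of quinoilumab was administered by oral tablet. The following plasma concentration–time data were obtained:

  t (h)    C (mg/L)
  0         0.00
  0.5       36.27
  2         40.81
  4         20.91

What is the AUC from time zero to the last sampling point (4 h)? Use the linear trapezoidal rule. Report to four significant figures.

Trapezoidal AUC_0→4:
  [0→0.5]: (0.00+36.27)/2 × 0.5 = 9.0675
  [0.5→2]: (36.27+40.81)/2 × 1.5 = 57.81
  [2→4]: (40.81+20.91)/2 × 2 = 61.72
  Sum = 128.5975 mg/L·h

AUC = 128.6 mg/L·h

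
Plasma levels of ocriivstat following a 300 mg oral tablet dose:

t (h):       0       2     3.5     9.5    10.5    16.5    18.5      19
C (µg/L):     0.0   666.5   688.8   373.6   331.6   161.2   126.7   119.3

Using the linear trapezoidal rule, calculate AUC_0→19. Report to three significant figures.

Trapezoidal AUC_0→19:
  [0→2]: (0.0+666.5)/2 × 2 = 666.5
  [2→3.5]: (666.5+688.8)/2 × 1.5 = 1016.475
  [3.5→9.5]: (688.8+373.6)/2 × 6 = 3187.2
  [9.5→10.5]: (373.6+331.6)/2 × 1 = 352.6
  [10.5→16.5]: (331.6+161.2)/2 × 6 = 1478.4
  [16.5→18.5]: (161.2+126.7)/2 × 2 = 287.9
  [18.5→19]: (126.7+119.3)/2 × 0.5 = 61.5
  Sum = 7050.575 µg/L·h

AUC = 7050 µg/L·h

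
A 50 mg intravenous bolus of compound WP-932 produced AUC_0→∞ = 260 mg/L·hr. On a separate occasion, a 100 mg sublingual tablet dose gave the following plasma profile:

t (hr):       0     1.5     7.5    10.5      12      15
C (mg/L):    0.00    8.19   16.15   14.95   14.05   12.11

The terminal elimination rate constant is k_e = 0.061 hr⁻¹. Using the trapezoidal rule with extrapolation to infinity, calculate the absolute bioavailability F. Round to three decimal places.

F = 0.741

Trapezoidal AUC_0→15 (sublingual tablet):
  [0→1.5]: (0.00+8.19)/2 × 1.5 = 6.1425
  [1.5→7.5]: (8.19+16.15)/2 × 6 = 73.02
  [7.5→10.5]: (16.15+14.95)/2 × 3 = 46.65
  [10.5→12]: (14.95+14.05)/2 × 1.5 = 21.75
  [12→15]: (14.05+12.11)/2 × 3 = 39.24
  Sum = 186.8025 mg/L·hr
Tail: C_last/k_e = 12.11/0.061 = 198.525
AUC_0→∞ (sublingual tablet) = 186.8025 + 198.525 = 385.3275 mg/L·hr
F = (AUC_ev/D_ev)/(AUC_iv/D_iv) = (385.3275/100)/(260/50) = 3.853275/5.2 = 0.7410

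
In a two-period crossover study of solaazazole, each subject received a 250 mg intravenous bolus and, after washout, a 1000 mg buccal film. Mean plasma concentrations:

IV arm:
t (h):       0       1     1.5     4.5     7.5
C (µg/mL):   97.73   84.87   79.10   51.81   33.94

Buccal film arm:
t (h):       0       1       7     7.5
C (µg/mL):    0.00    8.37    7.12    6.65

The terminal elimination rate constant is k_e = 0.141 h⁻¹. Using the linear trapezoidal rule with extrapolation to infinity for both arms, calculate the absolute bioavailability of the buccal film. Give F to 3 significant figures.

Trapezoidal AUC_0→7.5 (IV):
  [0→1]: (97.73+84.87)/2 × 1 = 91.3
  [1→1.5]: (84.87+79.10)/2 × 0.5 = 40.9925
  [1.5→4.5]: (79.10+51.81)/2 × 3 = 196.365
  [4.5→7.5]: (51.81+33.94)/2 × 3 = 128.625
  Sum = 457.2825 µg/mL·h
IV tail: 33.94/0.141 = 240.709; AUC_iv,0→∞ = 457.2825 + 240.709 = 697.9915 µg/mL·h
Trapezoidal AUC_0→7.5 (buccal film):
  [0→1]: (0.00+8.37)/2 × 1 = 4.185
  [1→7]: (8.37+7.12)/2 × 6 = 46.47
  [7→7.5]: (7.12+6.65)/2 × 0.5 = 3.4425
  Sum = 54.0975 µg/mL·h
buccal film tail: 6.65/0.141 = 47.163; AUC_ev,0→∞ = 54.0975 + 47.163 = 101.2605 µg/mL·h
F = (AUC_ev/D_ev)/(AUC_iv/D_iv) = (101.2605/1000)/(697.9915/250) = 0.1012605/2.791966 = 0.0363

F = 0.0363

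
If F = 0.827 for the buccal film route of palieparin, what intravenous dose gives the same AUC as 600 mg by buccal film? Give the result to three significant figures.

D_iv = 496 mg

Systemic exposure from an extravascular dose = F × D_ev, so the equivalent IV dose is F × D_ev.
D_iv = F × D_ev = 0.827 × 600 = 496.2 mg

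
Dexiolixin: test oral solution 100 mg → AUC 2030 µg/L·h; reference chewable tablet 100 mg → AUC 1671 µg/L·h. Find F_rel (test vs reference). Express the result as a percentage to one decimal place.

F_rel = 121.5%

F_rel = (AUC_test/D_test) / (AUC_ref/D_ref)
      = (2030/100) / (1671/100)
      = 20.3 / 16.71 = 1.2148 = 121.48%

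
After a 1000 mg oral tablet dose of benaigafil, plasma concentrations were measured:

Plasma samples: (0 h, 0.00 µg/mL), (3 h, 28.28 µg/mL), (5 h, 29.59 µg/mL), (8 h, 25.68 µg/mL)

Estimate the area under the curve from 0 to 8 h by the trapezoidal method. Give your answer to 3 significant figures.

Trapezoidal AUC_0→8:
  [0→3]: (0.00+28.28)/2 × 3 = 42.42
  [3→5]: (28.28+29.59)/2 × 2 = 57.87
  [5→8]: (29.59+25.68)/2 × 3 = 82.905
  Sum = 183.195 µg/mL·h

AUC = 183 µg/mL·h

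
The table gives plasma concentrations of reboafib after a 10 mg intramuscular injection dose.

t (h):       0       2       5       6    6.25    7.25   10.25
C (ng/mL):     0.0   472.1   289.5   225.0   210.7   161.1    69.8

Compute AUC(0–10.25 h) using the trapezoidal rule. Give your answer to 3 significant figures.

AUC = 2460 ng/mL·h

Trapezoidal AUC_0→10.25:
  [0→2]: (0.0+472.1)/2 × 2 = 472.1
  [2→5]: (472.1+289.5)/2 × 3 = 1142.4
  [5→6]: (289.5+225.0)/2 × 1 = 257.25
  [6→6.25]: (225.0+210.7)/2 × 0.25 = 54.4625
  [6.25→7.25]: (210.7+161.1)/2 × 1 = 185.9
  [7.25→10.25]: (161.1+69.8)/2 × 3 = 346.35
  Sum = 2458.4625 ng/mL·h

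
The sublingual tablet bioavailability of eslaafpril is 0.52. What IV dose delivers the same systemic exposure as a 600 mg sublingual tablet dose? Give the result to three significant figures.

D_iv = 312 mg

Systemic exposure from an extravascular dose = F × D_ev, so the equivalent IV dose is F × D_ev.
D_iv = F × D_ev = 0.52 × 600 = 312 mg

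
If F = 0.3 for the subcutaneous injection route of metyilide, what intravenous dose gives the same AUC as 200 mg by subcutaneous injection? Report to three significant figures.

Systemic exposure from an extravascular dose = F × D_ev, so the equivalent IV dose is F × D_ev.
D_iv = F × D_ev = 0.3 × 200 = 60 mg

D_iv = 60.0 mg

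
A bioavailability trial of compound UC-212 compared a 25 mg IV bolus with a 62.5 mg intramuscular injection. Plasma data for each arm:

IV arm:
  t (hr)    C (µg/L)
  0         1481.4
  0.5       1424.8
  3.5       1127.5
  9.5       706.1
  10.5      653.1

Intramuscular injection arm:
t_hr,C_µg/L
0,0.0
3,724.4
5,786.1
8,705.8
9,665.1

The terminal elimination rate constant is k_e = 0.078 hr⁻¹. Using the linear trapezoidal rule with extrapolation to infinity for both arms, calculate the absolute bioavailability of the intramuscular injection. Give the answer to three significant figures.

Trapezoidal AUC_0→10.5 (IV):
  [0→0.5]: (1481.4+1424.8)/2 × 0.5 = 726.55
  [0.5→3.5]: (1424.8+1127.5)/2 × 3 = 3828.45
  [3.5→9.5]: (1127.5+706.1)/2 × 6 = 5500.8
  [9.5→10.5]: (706.1+653.1)/2 × 1 = 679.6
  Sum = 10735.4 µg/L·hr
IV tail: 653.1/0.078 = 8373.077; AUC_iv,0→∞ = 10735.4 + 8373.077 = 19108.477 µg/L·hr
Trapezoidal AUC_0→9 (intramuscular injection):
  [0→3]: (0.0+724.4)/2 × 3 = 1086.6
  [3→5]: (724.4+786.1)/2 × 2 = 1510.5
  [5→8]: (786.1+705.8)/2 × 3 = 2237.85
  [8→9]: (705.8+665.1)/2 × 1 = 685.45
  Sum = 5520.4 µg/L·hr
intramuscular injection tail: 665.1/0.078 = 8526.923; AUC_ev,0→∞ = 5520.4 + 8526.923 = 14047.323 µg/L·hr
F = (AUC_ev/D_ev)/(AUC_iv/D_iv) = (14047.323/62.5)/(19108.477/25) = 224.757/764.33908 = 0.2941

F = 0.294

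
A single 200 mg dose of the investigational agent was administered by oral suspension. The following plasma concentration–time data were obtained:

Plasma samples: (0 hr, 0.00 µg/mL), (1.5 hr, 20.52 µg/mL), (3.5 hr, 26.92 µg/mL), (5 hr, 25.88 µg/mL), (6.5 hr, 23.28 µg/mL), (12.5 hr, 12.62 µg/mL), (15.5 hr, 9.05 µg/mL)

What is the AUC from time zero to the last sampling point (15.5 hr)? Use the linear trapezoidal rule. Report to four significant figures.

AUC = 279.5 µg/mL·hr

Trapezoidal AUC_0→15.5:
  [0→1.5]: (0.00+20.52)/2 × 1.5 = 15.39
  [1.5→3.5]: (20.52+26.92)/2 × 2 = 47.44
  [3.5→5]: (26.92+25.88)/2 × 1.5 = 39.6
  [5→6.5]: (25.88+23.28)/2 × 1.5 = 36.87
  [6.5→12.5]: (23.28+12.62)/2 × 6 = 107.7
  [12.5→15.5]: (12.62+9.05)/2 × 3 = 32.505
  Sum = 279.505 µg/mL·hr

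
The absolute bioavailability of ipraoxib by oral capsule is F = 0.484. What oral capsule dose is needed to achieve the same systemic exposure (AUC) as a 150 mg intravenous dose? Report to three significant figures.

D_oral = 310 mg

For equal systemic exposure: F × D_ev = D_iv
D_ev = D_iv / F = 150 / 0.484 = 309.917 mg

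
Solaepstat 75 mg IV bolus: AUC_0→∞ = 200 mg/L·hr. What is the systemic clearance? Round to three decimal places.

CL = 0.375 L/hr

CL = Dose_iv / AUC_0→∞
   = 75 / 200 = 0.375 L/hr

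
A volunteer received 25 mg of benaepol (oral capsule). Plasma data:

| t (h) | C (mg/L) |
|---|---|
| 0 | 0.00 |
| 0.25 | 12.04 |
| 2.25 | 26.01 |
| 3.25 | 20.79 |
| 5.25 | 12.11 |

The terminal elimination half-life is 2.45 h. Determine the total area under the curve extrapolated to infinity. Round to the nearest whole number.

AUC = 139 mg/L·h

Trapezoidal AUC_0→5.25:
  [0→0.25]: (0.00+12.04)/2 × 0.25 = 1.505
  [0.25→2.25]: (12.04+26.01)/2 × 2 = 38.05
  [2.25→3.25]: (26.01+20.79)/2 × 1 = 23.4
  [3.25→5.25]: (20.79+12.11)/2 × 2 = 32.9
  Sum = 95.855 mg/L·h
k_e = ln2 / t½ = 0.693147 / 2.45 = 0.2829 h^-1
Extrapolated tail: C_last / k_e = 12.11 / 0.2829 = 42.807
AUC_0→∞ = 95.855 + 42.807 = 138.662 mg/L·h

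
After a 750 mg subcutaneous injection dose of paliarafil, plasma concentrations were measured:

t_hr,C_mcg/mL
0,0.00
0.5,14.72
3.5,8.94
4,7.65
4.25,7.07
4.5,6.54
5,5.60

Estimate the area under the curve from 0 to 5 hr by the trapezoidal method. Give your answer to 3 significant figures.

AUC = 49.9 mcg/mL·hr

Trapezoidal AUC_0→5:
  [0→0.5]: (0.00+14.72)/2 × 0.5 = 3.68
  [0.5→3.5]: (14.72+8.94)/2 × 3 = 35.49
  [3.5→4]: (8.94+7.65)/2 × 0.5 = 4.1475
  [4→4.25]: (7.65+7.07)/2 × 0.25 = 1.84
  [4.25→4.5]: (7.07+6.54)/2 × 0.25 = 1.70125
  [4.5→5]: (6.54+5.60)/2 × 0.5 = 3.035
  Sum = 49.89375 mcg/mL·hr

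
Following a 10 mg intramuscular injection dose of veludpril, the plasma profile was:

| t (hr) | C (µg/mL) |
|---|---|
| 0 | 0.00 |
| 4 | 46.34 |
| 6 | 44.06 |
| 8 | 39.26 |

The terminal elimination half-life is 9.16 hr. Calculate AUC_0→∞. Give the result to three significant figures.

AUC = 785 µg/mL·hr

Trapezoidal AUC_0→8:
  [0→4]: (0.00+46.34)/2 × 4 = 92.68
  [4→6]: (46.34+44.06)/2 × 2 = 90.4
  [6→8]: (44.06+39.26)/2 × 2 = 83.32
  Sum = 266.4 µg/mL·hr
k_e = ln2 / t½ = 0.693147 / 9.16 = 0.0757 hr^-1
Extrapolated tail: C_last / k_e = 39.26 / 0.0757 = 518.626
AUC_0→∞ = 266.4 + 518.626 = 785.026 µg/mL·hr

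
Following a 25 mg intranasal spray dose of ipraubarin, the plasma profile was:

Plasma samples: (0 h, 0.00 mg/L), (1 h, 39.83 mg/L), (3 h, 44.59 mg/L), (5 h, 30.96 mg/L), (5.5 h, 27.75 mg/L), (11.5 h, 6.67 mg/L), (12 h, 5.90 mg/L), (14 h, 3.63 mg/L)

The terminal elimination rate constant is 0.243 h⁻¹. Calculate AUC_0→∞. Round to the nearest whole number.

Trapezoidal AUC_0→14:
  [0→1]: (0.00+39.83)/2 × 1 = 19.915
  [1→3]: (39.83+44.59)/2 × 2 = 84.42
  [3→5]: (44.59+30.96)/2 × 2 = 75.55
  [5→5.5]: (30.96+27.75)/2 × 0.5 = 14.6775
  [5.5→11.5]: (27.75+6.67)/2 × 6 = 103.26
  [11.5→12]: (6.67+5.90)/2 × 0.5 = 3.1425
  [12→14]: (5.90+3.63)/2 × 2 = 9.53
  Sum = 310.495 mg/L·h
Extrapolated tail: C_last / k_e = 3.63 / 0.243 = 14.938
AUC_0→∞ = 310.495 + 14.938 = 325.433 mg/L·h

AUC = 325 mg/L·h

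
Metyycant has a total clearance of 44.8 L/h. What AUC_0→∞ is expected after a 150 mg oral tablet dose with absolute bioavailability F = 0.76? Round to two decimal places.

AUC_0→∞ = F × Dose / CL
        = 0.76 × 150 / 44.8 = 2.54464 mg/L·h

AUC = 2.54 mg/L·h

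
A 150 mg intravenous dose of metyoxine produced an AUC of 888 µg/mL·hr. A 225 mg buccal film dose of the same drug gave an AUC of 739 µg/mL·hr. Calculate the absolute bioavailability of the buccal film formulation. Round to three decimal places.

F = 0.555

F = (AUC_ev / D_ev) / (AUC_iv / D_iv)
  = (739/225) / (888/150)
  = 3.28444 / 5.92 = 0.5548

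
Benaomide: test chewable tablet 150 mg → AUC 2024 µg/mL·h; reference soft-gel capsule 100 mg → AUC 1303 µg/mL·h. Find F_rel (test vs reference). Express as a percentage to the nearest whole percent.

F_rel = (AUC_test/D_test) / (AUC_ref/D_ref)
      = (2024/150) / (1303/100)
      = 13.4933 / 13.03 = 1.0356 = 103.56%

F_rel = 104%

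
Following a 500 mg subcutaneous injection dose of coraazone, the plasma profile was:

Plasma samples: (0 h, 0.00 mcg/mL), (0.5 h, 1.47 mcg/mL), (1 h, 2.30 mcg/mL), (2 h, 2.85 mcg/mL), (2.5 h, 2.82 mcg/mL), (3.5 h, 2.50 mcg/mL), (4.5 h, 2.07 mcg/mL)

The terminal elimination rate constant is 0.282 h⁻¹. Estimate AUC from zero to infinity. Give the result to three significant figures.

AUC = 17.6 mcg/mL·h

Trapezoidal AUC_0→4.5:
  [0→0.5]: (0.00+1.47)/2 × 0.5 = 0.3675
  [0.5→1]: (1.47+2.30)/2 × 0.5 = 0.9425
  [1→2]: (2.30+2.85)/2 × 1 = 2.575
  [2→2.5]: (2.85+2.82)/2 × 0.5 = 1.4175
  [2.5→3.5]: (2.82+2.50)/2 × 1 = 2.66
  [3.5→4.5]: (2.50+2.07)/2 × 1 = 2.285
  Sum = 10.2475 mcg/mL·h
Extrapolated tail: C_last / k_e = 2.07 / 0.282 = 7.340
AUC_0→∞ = 10.2475 + 7.340 = 17.5875 mcg/mL·h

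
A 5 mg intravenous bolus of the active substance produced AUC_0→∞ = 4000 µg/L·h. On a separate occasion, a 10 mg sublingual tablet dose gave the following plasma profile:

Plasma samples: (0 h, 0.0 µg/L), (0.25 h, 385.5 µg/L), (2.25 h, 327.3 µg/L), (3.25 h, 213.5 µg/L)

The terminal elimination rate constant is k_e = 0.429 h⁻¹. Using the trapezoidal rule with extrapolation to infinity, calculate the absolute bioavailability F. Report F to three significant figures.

F = 0.191

Trapezoidal AUC_0→3.25 (sublingual tablet):
  [0→0.25]: (0.0+385.5)/2 × 0.25 = 48.1875
  [0.25→2.25]: (385.5+327.3)/2 × 2 = 712.8
  [2.25→3.25]: (327.3+213.5)/2 × 1 = 270.4
  Sum = 1031.3875 µg/L·h
Tail: C_last/k_e = 213.5/0.429 = 497.669
AUC_0→∞ (sublingual tablet) = 1031.3875 + 497.669 = 1529.0565 µg/L·h
F = (AUC_ev/D_ev)/(AUC_iv/D_iv) = (1529.0565/10)/(4000/5) = 152.90565/800 = 0.1911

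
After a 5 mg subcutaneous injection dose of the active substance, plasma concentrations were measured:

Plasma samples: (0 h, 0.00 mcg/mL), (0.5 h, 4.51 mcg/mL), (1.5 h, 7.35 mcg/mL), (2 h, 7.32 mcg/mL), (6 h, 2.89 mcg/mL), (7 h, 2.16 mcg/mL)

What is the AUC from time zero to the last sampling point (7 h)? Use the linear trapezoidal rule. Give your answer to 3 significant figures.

AUC = 33.7 mcg/mL·h

Trapezoidal AUC_0→7:
  [0→0.5]: (0.00+4.51)/2 × 0.5 = 1.1275
  [0.5→1.5]: (4.51+7.35)/2 × 1 = 5.93
  [1.5→2]: (7.35+7.32)/2 × 0.5 = 3.6675
  [2→6]: (7.32+2.89)/2 × 4 = 20.42
  [6→7]: (2.89+2.16)/2 × 1 = 2.525
  Sum = 33.67 mcg/mL·h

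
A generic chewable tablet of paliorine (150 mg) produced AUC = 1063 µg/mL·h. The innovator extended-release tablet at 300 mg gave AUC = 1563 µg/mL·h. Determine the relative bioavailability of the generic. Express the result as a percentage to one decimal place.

F_rel = (AUC_test/D_test) / (AUC_ref/D_ref)
      = (1063/150) / (1563/300)
      = 7.08667 / 5.21 = 1.3602 = 136.02%

F_rel = 136.0%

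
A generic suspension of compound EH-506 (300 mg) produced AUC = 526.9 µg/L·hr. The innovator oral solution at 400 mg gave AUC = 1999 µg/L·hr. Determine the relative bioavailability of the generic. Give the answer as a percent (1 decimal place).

F_rel = 35.1%

F_rel = (AUC_test/D_test) / (AUC_ref/D_ref)
      = (526.9/300) / (1999/400)
      = 1.75633 / 4.9975 = 0.3514 = 35.14%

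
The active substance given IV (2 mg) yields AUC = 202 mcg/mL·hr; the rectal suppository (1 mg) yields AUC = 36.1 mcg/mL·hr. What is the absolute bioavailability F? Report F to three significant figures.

F = 0.357

F = (AUC_ev / D_ev) / (AUC_iv / D_iv)
  = (36.1/1) / (202/2)
  = 36.1 / 101 = 0.3574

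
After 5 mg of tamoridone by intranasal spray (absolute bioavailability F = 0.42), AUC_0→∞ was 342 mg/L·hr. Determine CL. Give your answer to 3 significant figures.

CL = F × Dose / AUC_0→∞
   = 0.42 × 5 / 342 = 0.00614035 L/hr

CL = 0.00614 L/hr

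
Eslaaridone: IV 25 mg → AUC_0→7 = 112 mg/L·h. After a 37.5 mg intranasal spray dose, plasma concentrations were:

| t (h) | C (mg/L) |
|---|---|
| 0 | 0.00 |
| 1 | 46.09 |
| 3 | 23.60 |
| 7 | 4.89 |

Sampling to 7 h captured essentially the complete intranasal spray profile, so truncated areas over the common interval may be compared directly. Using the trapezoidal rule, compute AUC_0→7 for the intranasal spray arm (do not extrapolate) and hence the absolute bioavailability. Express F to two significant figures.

Trapezoidal AUC_0→7 (intranasal spray):
  [0→1]: (0.00+46.09)/2 × 1 = 23.045
  [1→3]: (46.09+23.60)/2 × 2 = 69.69
  [3→7]: (23.60+4.89)/2 × 4 = 56.98
  Sum = 149.715 mg/L·h
F = (AUC_ev/D_ev)/(AUC_iv/D_iv) = (149.715/37.5)/(112/25) = 3.9924/4.48 = 0.8912

F = 0.89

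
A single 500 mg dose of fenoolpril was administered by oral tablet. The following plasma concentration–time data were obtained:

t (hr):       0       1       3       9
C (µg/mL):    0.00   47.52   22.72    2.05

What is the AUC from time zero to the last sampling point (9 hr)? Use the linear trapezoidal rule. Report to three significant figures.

AUC = 168 µg/mL·hr

Trapezoidal AUC_0→9:
  [0→1]: (0.00+47.52)/2 × 1 = 23.76
  [1→3]: (47.52+22.72)/2 × 2 = 70.24
  [3→9]: (22.72+2.05)/2 × 6 = 74.31
  Sum = 168.31 µg/mL·hr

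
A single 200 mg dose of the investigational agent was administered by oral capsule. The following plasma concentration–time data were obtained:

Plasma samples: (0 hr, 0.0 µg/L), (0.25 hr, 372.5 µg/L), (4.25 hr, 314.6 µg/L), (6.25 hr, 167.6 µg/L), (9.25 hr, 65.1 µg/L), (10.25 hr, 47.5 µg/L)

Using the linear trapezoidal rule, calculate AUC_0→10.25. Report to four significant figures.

Trapezoidal AUC_0→10.25:
  [0→0.25]: (0.0+372.5)/2 × 0.25 = 46.5625
  [0.25→4.25]: (372.5+314.6)/2 × 4 = 1374.2
  [4.25→6.25]: (314.6+167.6)/2 × 2 = 482.2
  [6.25→9.25]: (167.6+65.1)/2 × 3 = 349.05
  [9.25→10.25]: (65.1+47.5)/2 × 1 = 56.3
  Sum = 2308.3125 µg/L·hr

AUC = 2308 µg/L·hr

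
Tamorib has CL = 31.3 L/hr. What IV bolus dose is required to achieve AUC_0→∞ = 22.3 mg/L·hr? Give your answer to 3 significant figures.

Dose = 698 mg

Dose_iv = CL × AUC_0→∞
     = 31.3 × 22.3 = 697.99 mg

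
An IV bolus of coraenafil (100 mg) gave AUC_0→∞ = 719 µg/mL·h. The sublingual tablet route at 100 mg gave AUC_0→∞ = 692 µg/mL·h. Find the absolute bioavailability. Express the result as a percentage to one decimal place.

F = 96.2%

F = (AUC_ev / D_ev) / (AUC_iv / D_iv)
  = (692/100) / (719/100)
  = 6.92 / 7.19 = 0.9624
  = 96.24%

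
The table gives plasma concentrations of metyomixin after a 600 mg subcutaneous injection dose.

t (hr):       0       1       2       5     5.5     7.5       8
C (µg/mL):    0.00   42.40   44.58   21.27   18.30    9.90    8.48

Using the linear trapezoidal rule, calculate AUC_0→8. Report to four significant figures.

Trapezoidal AUC_0→8:
  [0→1]: (0.00+42.40)/2 × 1 = 21.2
  [1→2]: (42.40+44.58)/2 × 1 = 43.49
  [2→5]: (44.58+21.27)/2 × 3 = 98.775
  [5→5.5]: (21.27+18.30)/2 × 0.5 = 9.8925
  [5.5→7.5]: (18.30+9.90)/2 × 2 = 28.2
  [7.5→8]: (9.90+8.48)/2 × 0.5 = 4.595
  Sum = 206.1525 µg/mL·hr

AUC = 206.2 µg/mL·hr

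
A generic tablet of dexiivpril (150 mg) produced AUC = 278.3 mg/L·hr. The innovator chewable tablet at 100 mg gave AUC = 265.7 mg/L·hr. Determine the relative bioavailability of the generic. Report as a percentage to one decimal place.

F_rel = (AUC_test/D_test) / (AUC_ref/D_ref)
      = (278.3/150) / (265.7/100)
      = 1.85533 / 2.657 = 0.6983 = 69.83%

F_rel = 69.8%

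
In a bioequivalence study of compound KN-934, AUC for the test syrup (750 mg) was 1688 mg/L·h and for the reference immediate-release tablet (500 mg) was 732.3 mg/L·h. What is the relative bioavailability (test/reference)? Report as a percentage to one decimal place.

F_rel = (AUC_test/D_test) / (AUC_ref/D_ref)
      = (1688/750) / (732.3/500)
      = 2.25067 / 1.4646 = 1.5367 = 153.67%

F_rel = 153.7%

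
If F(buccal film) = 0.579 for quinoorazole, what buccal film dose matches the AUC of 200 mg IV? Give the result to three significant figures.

D_buccal = 345 mg

For equal systemic exposure: F × D_ev = D_iv
D_ev = D_iv / F = 200 / 0.579 = 345.423 mg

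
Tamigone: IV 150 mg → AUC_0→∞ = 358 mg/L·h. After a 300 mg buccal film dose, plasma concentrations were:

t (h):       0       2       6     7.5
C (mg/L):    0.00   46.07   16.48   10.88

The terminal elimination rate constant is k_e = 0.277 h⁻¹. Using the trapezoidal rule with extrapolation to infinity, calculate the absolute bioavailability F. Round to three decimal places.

Trapezoidal AUC_0→7.5 (buccal film):
  [0→2]: (0.00+46.07)/2 × 2 = 46.07
  [2→6]: (46.07+16.48)/2 × 4 = 125.1
  [6→7.5]: (16.48+10.88)/2 × 1.5 = 20.52
  Sum = 191.69 mg/L·h
Tail: C_last/k_e = 10.88/0.277 = 39.278
AUC_0→∞ (buccal film) = 191.69 + 39.278 = 230.968 mg/L·h
F = (AUC_ev/D_ev)/(AUC_iv/D_iv) = (230.968/300)/(358/150) = 0.769893/2.38667 = 0.3226

F = 0.323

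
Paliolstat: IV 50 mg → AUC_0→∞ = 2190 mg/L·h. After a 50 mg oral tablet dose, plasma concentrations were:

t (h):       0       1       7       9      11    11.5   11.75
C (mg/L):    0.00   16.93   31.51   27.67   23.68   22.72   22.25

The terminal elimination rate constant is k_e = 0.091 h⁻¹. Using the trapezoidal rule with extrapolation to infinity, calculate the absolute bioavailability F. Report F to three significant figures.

Trapezoidal AUC_0→11.75 (oral tablet):
  [0→1]: (0.00+16.93)/2 × 1 = 8.465
  [1→7]: (16.93+31.51)/2 × 6 = 145.32
  [7→9]: (31.51+27.67)/2 × 2 = 59.18
  [9→11]: (27.67+23.68)/2 × 2 = 51.35
  [11→11.5]: (23.68+22.72)/2 × 0.5 = 11.6
  [11.5→11.75]: (22.72+22.25)/2 × 0.25 = 5.62125
  Sum = 281.53625 mg/L·h
Tail: C_last/k_e = 22.25/0.091 = 244.505
AUC_0→∞ (oral tablet) = 281.53625 + 244.505 = 526.04125 mg/L·h
F = (AUC_ev/D_ev)/(AUC_iv/D_iv) = (526.04125/50)/(2190/50) = 10.520825/43.8 = 0.2402

F = 0.240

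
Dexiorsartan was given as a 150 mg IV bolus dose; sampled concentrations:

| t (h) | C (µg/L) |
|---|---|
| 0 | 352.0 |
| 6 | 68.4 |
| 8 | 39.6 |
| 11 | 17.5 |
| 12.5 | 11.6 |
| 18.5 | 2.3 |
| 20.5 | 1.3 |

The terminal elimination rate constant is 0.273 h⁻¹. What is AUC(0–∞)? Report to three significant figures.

Trapezoidal AUC_0→20.5:
  [0→6]: (352.0+68.4)/2 × 6 = 1261.2
  [6→8]: (68.4+39.6)/2 × 2 = 108.0
  [8→11]: (39.6+17.5)/2 × 3 = 85.65
  [11→12.5]: (17.5+11.6)/2 × 1.5 = 21.825
  [12.5→18.5]: (11.6+2.3)/2 × 6 = 41.7
  [18.5→20.5]: (2.3+1.3)/2 × 2 = 3.6
  Sum = 1521.975 µg/L·h
Extrapolated tail: C_last / k_e = 1.3 / 0.273 = 4.762
AUC_0→∞ = 1521.975 + 4.762 = 1526.737 µg/L·h

AUC = 1530 µg/L·h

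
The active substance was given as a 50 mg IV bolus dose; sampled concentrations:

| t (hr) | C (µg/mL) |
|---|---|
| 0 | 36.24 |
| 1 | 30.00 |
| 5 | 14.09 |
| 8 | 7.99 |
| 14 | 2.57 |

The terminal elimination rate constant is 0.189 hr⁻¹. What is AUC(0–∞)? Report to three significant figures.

Trapezoidal AUC_0→14:
  [0→1]: (36.24+30.00)/2 × 1 = 33.12
  [1→5]: (30.00+14.09)/2 × 4 = 88.18
  [5→8]: (14.09+7.99)/2 × 3 = 33.12
  [8→14]: (7.99+2.57)/2 × 6 = 31.68
  Sum = 186.1 µg/mL·hr
Extrapolated tail: C_last / k_e = 2.57 / 0.189 = 13.598
AUC_0→∞ = 186.1 + 13.598 = 199.698 µg/mL·hr

AUC = 200 µg/mL·hr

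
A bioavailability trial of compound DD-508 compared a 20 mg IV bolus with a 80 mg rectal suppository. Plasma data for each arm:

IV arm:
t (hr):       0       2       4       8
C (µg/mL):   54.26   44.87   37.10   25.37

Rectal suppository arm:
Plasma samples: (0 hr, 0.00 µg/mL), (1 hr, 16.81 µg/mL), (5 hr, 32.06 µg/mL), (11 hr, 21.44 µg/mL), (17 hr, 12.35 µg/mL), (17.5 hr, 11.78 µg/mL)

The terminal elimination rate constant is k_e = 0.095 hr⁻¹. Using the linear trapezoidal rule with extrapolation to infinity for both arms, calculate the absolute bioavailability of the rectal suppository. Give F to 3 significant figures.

Trapezoidal AUC_0→8 (IV):
  [0→2]: (54.26+44.87)/2 × 2 = 99.13
  [2→4]: (44.87+37.10)/2 × 2 = 81.97
  [4→8]: (37.10+25.37)/2 × 4 = 124.94
  Sum = 306.04 µg/mL·hr
IV tail: 25.37/0.095 = 267.053; AUC_iv,0→∞ = 306.04 + 267.053 = 573.093 µg/mL·hr
Trapezoidal AUC_0→17.5 (rectal suppository):
  [0→1]: (0.00+16.81)/2 × 1 = 8.405
  [1→5]: (16.81+32.06)/2 × 4 = 97.74
  [5→11]: (32.06+21.44)/2 × 6 = 160.5
  [11→17]: (21.44+12.35)/2 × 6 = 101.37
  [17→17.5]: (12.35+11.78)/2 × 0.5 = 6.0325
  Sum = 374.0475 µg/mL·hr
rectal suppository tail: 11.78/0.095 = 124.000; AUC_ev,0→∞ = 374.0475 + 124.000 = 498.0475 µg/mL·hr
F = (AUC_ev/D_ev)/(AUC_iv/D_iv) = (498.0475/80)/(573.093/20) = 6.22559/28.65465 = 0.2173

F = 0.217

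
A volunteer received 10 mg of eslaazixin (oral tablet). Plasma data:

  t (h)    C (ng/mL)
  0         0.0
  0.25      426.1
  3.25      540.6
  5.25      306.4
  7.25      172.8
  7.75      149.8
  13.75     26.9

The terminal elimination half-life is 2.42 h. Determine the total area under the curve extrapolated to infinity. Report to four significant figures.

Trapezoidal AUC_0→13.75:
  [0→0.25]: (0.0+426.1)/2 × 0.25 = 53.2625
  [0.25→3.25]: (426.1+540.6)/2 × 3 = 1450.05
  [3.25→5.25]: (540.6+306.4)/2 × 2 = 847.0
  [5.25→7.25]: (306.4+172.8)/2 × 2 = 479.2
  [7.25→7.75]: (172.8+149.8)/2 × 0.5 = 80.65
  [7.75→13.75]: (149.8+26.9)/2 × 6 = 530.1
  Sum = 3440.2625 ng/mL·h
k_e = ln2 / t½ = 0.693147 / 2.42 = 0.2864 h^-1
Extrapolated tail: C_last / k_e = 26.9 / 0.2864 = 93.925
AUC_0→∞ = 3440.2625 + 93.925 = 3534.1875 ng/mL·h

AUC = 3534 ng/mL·h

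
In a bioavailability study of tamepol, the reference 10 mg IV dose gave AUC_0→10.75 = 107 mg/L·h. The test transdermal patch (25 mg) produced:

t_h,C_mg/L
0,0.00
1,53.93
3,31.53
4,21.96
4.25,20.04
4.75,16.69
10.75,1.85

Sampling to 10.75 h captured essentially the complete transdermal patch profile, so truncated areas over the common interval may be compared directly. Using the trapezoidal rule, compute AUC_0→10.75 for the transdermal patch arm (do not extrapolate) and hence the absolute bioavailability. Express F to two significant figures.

Trapezoidal AUC_0→10.75 (transdermal patch):
  [0→1]: (0.00+53.93)/2 × 1 = 26.965
  [1→3]: (53.93+31.53)/2 × 2 = 85.46
  [3→4]: (31.53+21.96)/2 × 1 = 26.745
  [4→4.25]: (21.96+20.04)/2 × 0.25 = 5.25
  [4.25→4.75]: (20.04+16.69)/2 × 0.5 = 9.1825
  [4.75→10.75]: (16.69+1.85)/2 × 6 = 55.62
  Sum = 209.2225 mg/L·h
F = (AUC_ev/D_ev)/(AUC_iv/D_iv) = (209.2225/25)/(107/10) = 8.3689/10.7 = 0.7821

F = 0.78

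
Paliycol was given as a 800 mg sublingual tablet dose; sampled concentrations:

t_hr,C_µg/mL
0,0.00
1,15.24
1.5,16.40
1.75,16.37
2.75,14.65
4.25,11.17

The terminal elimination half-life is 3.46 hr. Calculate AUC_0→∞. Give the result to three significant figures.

AUC = 110 µg/mL·hr

Trapezoidal AUC_0→4.25:
  [0→1]: (0.00+15.24)/2 × 1 = 7.62
  [1→1.5]: (15.24+16.40)/2 × 0.5 = 7.91
  [1.5→1.75]: (16.40+16.37)/2 × 0.25 = 4.09625
  [1.75→2.75]: (16.37+14.65)/2 × 1 = 15.51
  [2.75→4.25]: (14.65+11.17)/2 × 1.5 = 19.365
  Sum = 54.50125 µg/mL·hr
k_e = ln2 / t½ = 0.693147 / 3.46 = 0.2003 hr^-1
Extrapolated tail: C_last / k_e = 11.17 / 0.2003 = 55.766
AUC_0→∞ = 54.50125 + 55.766 = 110.26725 µg/mL·hr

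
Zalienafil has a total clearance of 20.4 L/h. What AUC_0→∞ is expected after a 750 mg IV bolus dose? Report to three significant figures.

AUC_0→∞ = Dose_iv / CL
        = 750 / 20.4 = 36.7647 mg/L·h

AUC = 36.8 mg/L·h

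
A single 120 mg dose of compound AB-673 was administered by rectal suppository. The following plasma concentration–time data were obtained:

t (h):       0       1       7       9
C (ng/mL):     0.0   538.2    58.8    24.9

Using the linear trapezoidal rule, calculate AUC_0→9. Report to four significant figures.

Trapezoidal AUC_0→9:
  [0→1]: (0.0+538.2)/2 × 1 = 269.1
  [1→7]: (538.2+58.8)/2 × 6 = 1791.0
  [7→9]: (58.8+24.9)/2 × 2 = 83.7
  Sum = 2143.8 ng/mL·h

AUC = 2144 ng/mL·h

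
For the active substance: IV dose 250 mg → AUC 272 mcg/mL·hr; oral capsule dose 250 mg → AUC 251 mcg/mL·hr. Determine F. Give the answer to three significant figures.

F = 0.923

F = (AUC_ev / D_ev) / (AUC_iv / D_iv)
  = (251/250) / (272/250)
  = 1.004 / 1.088 = 0.9228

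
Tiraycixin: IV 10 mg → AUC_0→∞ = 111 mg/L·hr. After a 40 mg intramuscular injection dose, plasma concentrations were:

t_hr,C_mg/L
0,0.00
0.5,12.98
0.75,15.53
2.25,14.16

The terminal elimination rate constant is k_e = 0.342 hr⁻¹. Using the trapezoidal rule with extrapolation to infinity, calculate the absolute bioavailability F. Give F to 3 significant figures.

F = 0.159

Trapezoidal AUC_0→2.25 (intramuscular injection):
  [0→0.5]: (0.00+12.98)/2 × 0.5 = 3.245
  [0.5→0.75]: (12.98+15.53)/2 × 0.25 = 3.56375
  [0.75→2.25]: (15.53+14.16)/2 × 1.5 = 22.2675
  Sum = 29.07625 mg/L·hr
Tail: C_last/k_e = 14.16/0.342 = 41.404
AUC_0→∞ (intramuscular injection) = 29.07625 + 41.404 = 70.48025 mg/L·hr
F = (AUC_ev/D_ev)/(AUC_iv/D_iv) = (70.48025/40)/(111/10) = 1.76201/11.1 = 0.1587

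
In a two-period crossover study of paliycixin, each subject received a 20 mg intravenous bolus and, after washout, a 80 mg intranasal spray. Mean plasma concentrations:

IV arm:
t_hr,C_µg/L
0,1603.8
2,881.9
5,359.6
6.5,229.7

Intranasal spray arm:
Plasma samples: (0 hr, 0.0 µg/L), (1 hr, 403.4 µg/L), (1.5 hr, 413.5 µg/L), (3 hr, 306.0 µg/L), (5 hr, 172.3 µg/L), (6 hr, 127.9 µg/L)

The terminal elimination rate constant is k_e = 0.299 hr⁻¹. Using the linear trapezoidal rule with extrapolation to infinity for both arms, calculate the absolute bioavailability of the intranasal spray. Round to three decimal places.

Trapezoidal AUC_0→6.5 (IV):
  [0→2]: (1603.8+881.9)/2 × 2 = 2485.7
  [2→5]: (881.9+359.6)/2 × 3 = 1862.25
  [5→6.5]: (359.6+229.7)/2 × 1.5 = 441.975
  Sum = 4789.925 µg/L·hr
IV tail: 229.7/0.299 = 768.227; AUC_iv,0→∞ = 4789.925 + 768.227 = 5558.152 µg/L·hr
Trapezoidal AUC_0→6 (intranasal spray):
  [0→1]: (0.0+403.4)/2 × 1 = 201.7
  [1→1.5]: (403.4+413.5)/2 × 0.5 = 204.225
  [1.5→3]: (413.5+306.0)/2 × 1.5 = 539.625
  [3→5]: (306.0+172.3)/2 × 2 = 478.3
  [5→6]: (172.3+127.9)/2 × 1 = 150.1
  Sum = 1573.95 µg/L·hr
intranasal spray tail: 127.9/0.299 = 427.759; AUC_ev,0→∞ = 1573.95 + 427.759 = 2001.709 µg/L·hr
F = (AUC_ev/D_ev)/(AUC_iv/D_iv) = (2001.709/80)/(5558.152/20) = 25.0214/277.9076 = 0.0900

F = 0.090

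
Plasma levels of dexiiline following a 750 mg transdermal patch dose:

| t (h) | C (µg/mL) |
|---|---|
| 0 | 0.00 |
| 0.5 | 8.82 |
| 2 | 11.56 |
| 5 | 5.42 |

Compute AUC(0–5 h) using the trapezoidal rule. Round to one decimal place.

Trapezoidal AUC_0→5:
  [0→0.5]: (0.00+8.82)/2 × 0.5 = 2.205
  [0.5→2]: (8.82+11.56)/2 × 1.5 = 15.285
  [2→5]: (11.56+5.42)/2 × 3 = 25.47
  Sum = 42.96 µg/mL·h

AUC = 43.0 µg/mL·h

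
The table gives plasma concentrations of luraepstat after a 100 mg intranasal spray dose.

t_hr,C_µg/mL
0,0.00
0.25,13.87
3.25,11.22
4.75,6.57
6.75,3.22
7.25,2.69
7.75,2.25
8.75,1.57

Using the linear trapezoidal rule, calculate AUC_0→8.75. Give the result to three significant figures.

Trapezoidal AUC_0→8.75:
  [0→0.25]: (0.00+13.87)/2 × 0.25 = 1.73375
  [0.25→3.25]: (13.87+11.22)/2 × 3 = 37.635
  [3.25→4.75]: (11.22+6.57)/2 × 1.5 = 13.3425
  [4.75→6.75]: (6.57+3.22)/2 × 2 = 9.79
  [6.75→7.25]: (3.22+2.69)/2 × 0.5 = 1.4775
  [7.25→7.75]: (2.69+2.25)/2 × 0.5 = 1.235
  [7.75→8.75]: (2.25+1.57)/2 × 1 = 1.91
  Sum = 67.12375 µg/mL·hr

AUC = 67.1 µg/mL·hr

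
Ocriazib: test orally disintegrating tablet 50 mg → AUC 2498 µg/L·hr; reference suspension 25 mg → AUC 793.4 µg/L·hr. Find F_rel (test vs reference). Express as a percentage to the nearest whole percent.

F_rel = (AUC_test/D_test) / (AUC_ref/D_ref)
      = (2498/50) / (793.4/25)
      = 49.96 / 31.736 = 1.5742 = 157.42%

F_rel = 157%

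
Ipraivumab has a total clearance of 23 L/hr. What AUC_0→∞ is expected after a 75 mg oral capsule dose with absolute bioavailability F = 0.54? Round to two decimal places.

AUC_0→∞ = F × Dose / CL
        = 0.54 × 75 / 23 = 1.76087 mg/L·hr

AUC = 1.76 mg/L·hr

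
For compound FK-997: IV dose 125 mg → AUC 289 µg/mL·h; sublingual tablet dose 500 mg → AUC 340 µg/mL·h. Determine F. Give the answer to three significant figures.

F = (AUC_ev / D_ev) / (AUC_iv / D_iv)
  = (340/500) / (289/125)
  = 0.68 / 2.312 = 0.2941

F = 0.294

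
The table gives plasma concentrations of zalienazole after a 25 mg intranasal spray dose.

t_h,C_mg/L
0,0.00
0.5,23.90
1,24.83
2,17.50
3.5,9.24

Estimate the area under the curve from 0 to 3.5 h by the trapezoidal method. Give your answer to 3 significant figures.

Trapezoidal AUC_0→3.5:
  [0→0.5]: (0.00+23.90)/2 × 0.5 = 5.975
  [0.5→1]: (23.90+24.83)/2 × 0.5 = 12.1825
  [1→2]: (24.83+17.50)/2 × 1 = 21.165
  [2→3.5]: (17.50+9.24)/2 × 1.5 = 20.055
  Sum = 59.3775 mg/L·h

AUC = 59.4 mg/L·h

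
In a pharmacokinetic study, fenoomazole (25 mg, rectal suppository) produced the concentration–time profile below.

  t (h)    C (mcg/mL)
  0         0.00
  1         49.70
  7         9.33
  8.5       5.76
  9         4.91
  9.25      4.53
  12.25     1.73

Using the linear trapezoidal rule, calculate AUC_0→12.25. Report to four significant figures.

AUC = 226.5 mcg/mL·h

Trapezoidal AUC_0→12.25:
  [0→1]: (0.00+49.70)/2 × 1 = 24.85
  [1→7]: (49.70+9.33)/2 × 6 = 177.09
  [7→8.5]: (9.33+5.76)/2 × 1.5 = 11.3175
  [8.5→9]: (5.76+4.91)/2 × 0.5 = 2.6675
  [9→9.25]: (4.91+4.53)/2 × 0.25 = 1.18
  [9.25→12.25]: (4.53+1.73)/2 × 3 = 9.39
  Sum = 226.495 mcg/mL·h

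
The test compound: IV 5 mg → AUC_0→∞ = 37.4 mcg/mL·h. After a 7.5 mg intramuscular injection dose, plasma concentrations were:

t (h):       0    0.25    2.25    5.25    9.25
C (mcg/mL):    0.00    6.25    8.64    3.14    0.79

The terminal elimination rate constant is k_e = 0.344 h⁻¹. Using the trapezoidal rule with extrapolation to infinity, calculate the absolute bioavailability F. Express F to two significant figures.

Trapezoidal AUC_0→9.25 (intramuscular injection):
  [0→0.25]: (0.00+6.25)/2 × 0.25 = 0.78125
  [0.25→2.25]: (6.25+8.64)/2 × 2 = 14.89
  [2.25→5.25]: (8.64+3.14)/2 × 3 = 17.67
  [5.25→9.25]: (3.14+0.79)/2 × 4 = 7.86
  Sum = 41.20125 mcg/mL·h
Tail: C_last/k_e = 0.79/0.344 = 2.297
AUC_0→∞ (intramuscular injection) = 41.20125 + 2.297 = 43.49825 mcg/mL·h
F = (AUC_ev/D_ev)/(AUC_iv/D_iv) = (43.49825/7.5)/(37.4/5) = 5.79977/7.48 = 0.7754

F = 0.78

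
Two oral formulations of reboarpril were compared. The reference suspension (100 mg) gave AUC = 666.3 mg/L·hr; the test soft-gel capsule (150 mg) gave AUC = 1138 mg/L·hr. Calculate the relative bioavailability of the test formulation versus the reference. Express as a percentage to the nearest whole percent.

F_rel = (AUC_test/D_test) / (AUC_ref/D_ref)
      = (1138/150) / (666.3/100)
      = 7.58667 / 6.663 = 1.1386 = 113.86%

F_rel = 114%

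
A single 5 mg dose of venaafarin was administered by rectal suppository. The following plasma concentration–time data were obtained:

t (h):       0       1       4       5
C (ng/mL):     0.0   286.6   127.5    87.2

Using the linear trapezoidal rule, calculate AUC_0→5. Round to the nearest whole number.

Trapezoidal AUC_0→5:
  [0→1]: (0.0+286.6)/2 × 1 = 143.3
  [1→4]: (286.6+127.5)/2 × 3 = 621.15
  [4→5]: (127.5+87.2)/2 × 1 = 107.35
  Sum = 871.8 ng/mL·h

AUC = 872 ng/mL·h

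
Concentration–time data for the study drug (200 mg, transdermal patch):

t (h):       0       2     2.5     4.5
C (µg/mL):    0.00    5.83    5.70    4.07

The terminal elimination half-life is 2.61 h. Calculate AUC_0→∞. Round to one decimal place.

Trapezoidal AUC_0→4.5:
  [0→2]: (0.00+5.83)/2 × 2 = 5.83
  [2→2.5]: (5.83+5.70)/2 × 0.5 = 2.8825
  [2.5→4.5]: (5.70+4.07)/2 × 2 = 9.77
  Sum = 18.4825 µg/mL·h
k_e = ln2 / t½ = 0.693147 / 2.61 = 0.2656 h^-1
Extrapolated tail: C_last / k_e = 4.07 / 0.2656 = 15.324
AUC_0→∞ = 18.4825 + 15.324 = 33.8065 µg/mL·h

AUC = 33.8 µg/mL·h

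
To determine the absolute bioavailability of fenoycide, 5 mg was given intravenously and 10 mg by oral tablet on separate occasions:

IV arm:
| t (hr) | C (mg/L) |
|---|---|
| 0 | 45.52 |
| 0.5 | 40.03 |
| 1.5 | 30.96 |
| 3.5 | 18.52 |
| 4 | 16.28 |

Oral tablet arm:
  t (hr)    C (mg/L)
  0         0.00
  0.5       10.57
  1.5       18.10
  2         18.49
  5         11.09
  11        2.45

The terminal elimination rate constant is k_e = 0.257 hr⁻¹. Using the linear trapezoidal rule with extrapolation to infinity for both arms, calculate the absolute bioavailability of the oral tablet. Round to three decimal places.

Trapezoidal AUC_0→4 (IV):
  [0→0.5]: (45.52+40.03)/2 × 0.5 = 21.3875
  [0.5→1.5]: (40.03+30.96)/2 × 1 = 35.495
  [1.5→3.5]: (30.96+18.52)/2 × 2 = 49.48
  [3.5→4]: (18.52+16.28)/2 × 0.5 = 8.7
  Sum = 115.0625 mg/L·hr
IV tail: 16.28/0.257 = 63.346; AUC_iv,0→∞ = 115.0625 + 63.346 = 178.4085 mg/L·hr
Trapezoidal AUC_0→11 (oral tablet):
  [0→0.5]: (0.00+10.57)/2 × 0.5 = 2.6425
  [0.5→1.5]: (10.57+18.10)/2 × 1 = 14.335
  [1.5→2]: (18.10+18.49)/2 × 0.5 = 9.1475
  [2→5]: (18.49+11.09)/2 × 3 = 44.37
  [5→11]: (11.09+2.45)/2 × 6 = 40.62
  Sum = 111.115 mg/L·hr
oral tablet tail: 2.45/0.257 = 9.533; AUC_ev,0→∞ = 111.115 + 9.533 = 120.648 mg/L·hr
F = (AUC_ev/D_ev)/(AUC_iv/D_iv) = (120.648/10)/(178.4085/5) = 12.0648/35.6817 = 0.3381

F = 0.338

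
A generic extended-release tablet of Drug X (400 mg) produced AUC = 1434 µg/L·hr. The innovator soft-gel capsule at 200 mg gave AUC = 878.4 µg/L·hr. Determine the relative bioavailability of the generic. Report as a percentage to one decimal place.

F_rel = (AUC_test/D_test) / (AUC_ref/D_ref)
      = (1434/400) / (878.4/200)
      = 3.585 / 4.392 = 0.8163 = 81.63%

F_rel = 81.6%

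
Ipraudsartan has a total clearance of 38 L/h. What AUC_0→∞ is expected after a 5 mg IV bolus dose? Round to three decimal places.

AUC = 0.132 mg/L·h

AUC_0→∞ = Dose_iv / CL
        = 5 / 38 = 0.131579 mg/L·h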